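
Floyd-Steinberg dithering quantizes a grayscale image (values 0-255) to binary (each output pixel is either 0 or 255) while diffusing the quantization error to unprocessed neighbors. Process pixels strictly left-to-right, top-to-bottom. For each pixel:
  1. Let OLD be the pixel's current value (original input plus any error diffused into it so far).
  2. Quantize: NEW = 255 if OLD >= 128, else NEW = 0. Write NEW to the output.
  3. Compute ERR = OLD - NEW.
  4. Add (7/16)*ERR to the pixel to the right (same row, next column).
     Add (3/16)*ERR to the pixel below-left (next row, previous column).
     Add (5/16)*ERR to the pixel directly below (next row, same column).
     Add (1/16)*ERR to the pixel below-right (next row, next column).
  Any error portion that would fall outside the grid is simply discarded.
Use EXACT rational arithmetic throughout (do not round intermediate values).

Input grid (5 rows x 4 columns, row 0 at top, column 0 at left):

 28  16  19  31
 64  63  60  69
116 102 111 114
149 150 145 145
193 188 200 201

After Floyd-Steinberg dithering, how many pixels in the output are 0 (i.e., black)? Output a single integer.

Answer: 11

Derivation:
(0,0): OLD=28 → NEW=0, ERR=28
(0,1): OLD=113/4 → NEW=0, ERR=113/4
(0,2): OLD=2007/64 → NEW=0, ERR=2007/64
(0,3): OLD=45793/1024 → NEW=0, ERR=45793/1024
(1,0): OLD=4995/64 → NEW=0, ERR=4995/64
(1,1): OLD=58165/512 → NEW=0, ERR=58165/512
(1,2): OLD=2124217/16384 → NEW=255, ERR=-2053703/16384
(1,3): OLD=7889247/262144 → NEW=0, ERR=7889247/262144
(2,0): OLD=1324567/8192 → NEW=255, ERR=-764393/8192
(2,1): OLD=20461197/262144 → NEW=0, ERR=20461197/262144
(2,2): OLD=62243513/524288 → NEW=0, ERR=62243513/524288
(2,3): OLD=1405179877/8388608 → NEW=255, ERR=-733915163/8388608
(3,0): OLD=564032007/4194304 → NEW=255, ERR=-505515513/4194304
(3,1): OLD=9267091865/67108864 → NEW=255, ERR=-7845668455/67108864
(3,2): OLD=128232836135/1073741824 → NEW=0, ERR=128232836135/1073741824
(3,3): OLD=3046479894929/17179869184 → NEW=255, ERR=-1334386746991/17179869184
(4,0): OLD=143253925627/1073741824 → NEW=255, ERR=-130550239493/1073741824
(4,1): OLD=971798395409/8589934592 → NEW=0, ERR=971798395409/8589934592
(4,2): OLD=72827734449873/274877906944 → NEW=255, ERR=2733868179153/274877906944
(4,3): OLD=829221092277255/4398046511104 → NEW=255, ERR=-292280768054265/4398046511104
Output grid:
  Row 0: ....  (4 black, running=4)
  Row 1: ..#.  (3 black, running=7)
  Row 2: #..#  (2 black, running=9)
  Row 3: ##.#  (1 black, running=10)
  Row 4: #.##  (1 black, running=11)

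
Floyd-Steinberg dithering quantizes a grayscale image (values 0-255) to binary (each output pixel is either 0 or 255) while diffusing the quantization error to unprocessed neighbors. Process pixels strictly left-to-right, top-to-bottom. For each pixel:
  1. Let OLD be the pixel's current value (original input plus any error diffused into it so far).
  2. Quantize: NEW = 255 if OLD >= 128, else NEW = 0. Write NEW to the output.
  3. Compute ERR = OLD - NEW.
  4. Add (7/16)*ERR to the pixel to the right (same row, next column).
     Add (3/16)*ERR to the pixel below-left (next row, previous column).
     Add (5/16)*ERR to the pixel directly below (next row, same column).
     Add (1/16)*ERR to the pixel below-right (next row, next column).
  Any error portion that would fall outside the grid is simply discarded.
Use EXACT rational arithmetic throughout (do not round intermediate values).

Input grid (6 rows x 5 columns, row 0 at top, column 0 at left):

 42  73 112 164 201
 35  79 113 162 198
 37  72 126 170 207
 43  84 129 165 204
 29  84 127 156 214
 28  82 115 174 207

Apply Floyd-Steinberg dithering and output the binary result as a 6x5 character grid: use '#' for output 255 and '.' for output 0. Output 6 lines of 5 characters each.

(0,0): OLD=42 → NEW=0, ERR=42
(0,1): OLD=731/8 → NEW=0, ERR=731/8
(0,2): OLD=19453/128 → NEW=255, ERR=-13187/128
(0,3): OLD=243563/2048 → NEW=0, ERR=243563/2048
(0,4): OLD=8291309/32768 → NEW=255, ERR=-64531/32768
(1,0): OLD=8353/128 → NEW=0, ERR=8353/128
(1,1): OLD=122279/1024 → NEW=0, ERR=122279/1024
(1,2): OLD=5277555/32768 → NEW=255, ERR=-3078285/32768
(1,3): OLD=19825559/131072 → NEW=255, ERR=-13597801/131072
(1,4): OLD=334348901/2097152 → NEW=255, ERR=-200424859/2097152
(2,0): OLD=1307165/16384 → NEW=0, ERR=1307165/16384
(2,1): OLD=68517199/524288 → NEW=255, ERR=-65176241/524288
(2,2): OLD=253901357/8388608 → NEW=0, ERR=253901357/8388608
(2,3): OLD=17049887671/134217728 → NEW=0, ERR=17049887671/134217728
(2,4): OLD=485818225729/2147483648 → NEW=255, ERR=-61790104511/2147483648
(3,0): OLD=374327821/8388608 → NEW=0, ERR=374327821/8388608
(3,1): OLD=5055728585/67108864 → NEW=0, ERR=5055728585/67108864
(3,2): OLD=402582244659/2147483648 → NEW=255, ERR=-145026085581/2147483648
(3,3): OLD=737224209899/4294967296 → NEW=255, ERR=-357992450581/4294967296
(3,4): OLD=11440521460439/68719476736 → NEW=255, ERR=-6082945107241/68719476736
(4,0): OLD=61278811491/1073741824 → NEW=0, ERR=61278811491/1073741824
(4,1): OLD=4213787622819/34359738368 → NEW=0, ERR=4213787622819/34359738368
(4,2): OLD=81710129098605/549755813888 → NEW=255, ERR=-58477603442835/549755813888
(4,3): OLD=550614758510243/8796093022208 → NEW=0, ERR=550614758510243/8796093022208
(4,4): OLD=29345872410187765/140737488355328 → NEW=255, ERR=-6542187120420875/140737488355328
(5,0): OLD=37839135495881/549755813888 → NEW=0, ERR=37839135495881/549755813888
(5,1): OLD=589599263636315/4398046511104 → NEW=255, ERR=-531902596695205/4398046511104
(5,2): OLD=6790540438675443/140737488355328 → NEW=0, ERR=6790540438675443/140737488355328
(5,3): OLD=112199825872538077/562949953421312 → NEW=255, ERR=-31352412249896483/562949953421312
(5,4): OLD=1549418962118348015/9007199254740992 → NEW=255, ERR=-747416847840604945/9007199254740992
Row 0: ..#.#
Row 1: ..###
Row 2: .#..#
Row 3: ..###
Row 4: ..#.#
Row 5: .#.##

Answer: ..#.#
..###
.#..#
..###
..#.#
.#.##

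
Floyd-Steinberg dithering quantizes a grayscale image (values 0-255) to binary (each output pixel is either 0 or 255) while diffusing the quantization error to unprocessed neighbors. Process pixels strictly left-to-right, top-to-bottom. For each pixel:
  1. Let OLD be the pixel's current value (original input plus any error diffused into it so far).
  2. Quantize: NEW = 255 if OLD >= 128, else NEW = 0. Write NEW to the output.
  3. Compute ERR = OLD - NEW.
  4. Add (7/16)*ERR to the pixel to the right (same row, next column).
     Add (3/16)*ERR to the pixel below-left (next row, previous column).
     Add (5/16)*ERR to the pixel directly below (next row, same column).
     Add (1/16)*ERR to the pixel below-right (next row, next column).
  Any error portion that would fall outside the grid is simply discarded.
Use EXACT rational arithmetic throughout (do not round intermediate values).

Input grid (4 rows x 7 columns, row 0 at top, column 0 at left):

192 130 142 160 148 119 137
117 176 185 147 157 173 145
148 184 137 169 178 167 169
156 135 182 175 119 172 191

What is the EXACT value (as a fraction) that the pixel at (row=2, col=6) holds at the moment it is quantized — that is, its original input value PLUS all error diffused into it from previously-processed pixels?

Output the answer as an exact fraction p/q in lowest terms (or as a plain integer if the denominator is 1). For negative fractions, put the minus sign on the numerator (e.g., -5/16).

Answer: 96037641587589/549755813888

Derivation:
(0,0): OLD=192 → NEW=255, ERR=-63
(0,1): OLD=1639/16 → NEW=0, ERR=1639/16
(0,2): OLD=47825/256 → NEW=255, ERR=-17455/256
(0,3): OLD=533175/4096 → NEW=255, ERR=-511305/4096
(0,4): OLD=6120193/65536 → NEW=0, ERR=6120193/65536
(0,5): OLD=167621895/1048576 → NEW=255, ERR=-99764985/1048576
(0,6): OLD=1600123697/16777216 → NEW=0, ERR=1600123697/16777216
(1,0): OLD=29829/256 → NEW=0, ERR=29829/256
(1,1): OLD=496163/2048 → NEW=255, ERR=-26077/2048
(1,2): OLD=9248351/65536 → NEW=255, ERR=-7463329/65536
(1,3): OLD=18721267/262144 → NEW=0, ERR=18721267/262144
(1,4): OLD=3217644793/16777216 → NEW=255, ERR=-1060545287/16777216
(1,5): OLD=18700729289/134217728 → NEW=255, ERR=-15524791351/134217728
(1,6): OLD=253946619303/2147483648 → NEW=0, ERR=253946619303/2147483648
(2,0): OLD=5964593/32768 → NEW=255, ERR=-2391247/32768
(2,1): OLD=140534443/1048576 → NEW=255, ERR=-126852437/1048576
(2,2): OLD=1024748993/16777216 → NEW=0, ERR=1024748993/16777216
(2,3): OLD=26718696185/134217728 → NEW=255, ERR=-7506824455/134217728
(2,4): OLD=125146710665/1073741824 → NEW=0, ERR=125146710665/1073741824
(2,5): OLD=6874237009859/34359738368 → NEW=255, ERR=-1887496273981/34359738368
(2,6): OLD=96037641587589/549755813888 → NEW=255, ERR=-44150090953851/549755813888
Target (2,6): original=169, with diffused error = 96037641587589/549755813888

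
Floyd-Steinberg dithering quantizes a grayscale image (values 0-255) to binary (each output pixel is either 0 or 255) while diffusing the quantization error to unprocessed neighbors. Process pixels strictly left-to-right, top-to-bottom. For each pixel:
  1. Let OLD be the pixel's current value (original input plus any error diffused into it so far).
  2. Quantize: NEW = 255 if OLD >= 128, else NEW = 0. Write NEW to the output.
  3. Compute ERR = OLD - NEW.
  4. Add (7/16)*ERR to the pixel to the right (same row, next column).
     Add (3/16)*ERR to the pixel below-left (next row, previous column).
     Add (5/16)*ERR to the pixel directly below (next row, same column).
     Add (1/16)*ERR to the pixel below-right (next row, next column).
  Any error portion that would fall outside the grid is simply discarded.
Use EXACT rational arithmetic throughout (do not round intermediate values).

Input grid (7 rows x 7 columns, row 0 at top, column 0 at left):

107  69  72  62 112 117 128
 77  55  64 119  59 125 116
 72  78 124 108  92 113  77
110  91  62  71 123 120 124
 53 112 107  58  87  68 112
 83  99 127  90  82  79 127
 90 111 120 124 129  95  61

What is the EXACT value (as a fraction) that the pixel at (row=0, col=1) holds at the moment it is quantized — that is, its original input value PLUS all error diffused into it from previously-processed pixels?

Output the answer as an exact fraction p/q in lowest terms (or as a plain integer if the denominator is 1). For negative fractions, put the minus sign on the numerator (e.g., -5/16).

Answer: 1853/16

Derivation:
(0,0): OLD=107 → NEW=0, ERR=107
(0,1): OLD=1853/16 → NEW=0, ERR=1853/16
Target (0,1): original=69, with diffused error = 1853/16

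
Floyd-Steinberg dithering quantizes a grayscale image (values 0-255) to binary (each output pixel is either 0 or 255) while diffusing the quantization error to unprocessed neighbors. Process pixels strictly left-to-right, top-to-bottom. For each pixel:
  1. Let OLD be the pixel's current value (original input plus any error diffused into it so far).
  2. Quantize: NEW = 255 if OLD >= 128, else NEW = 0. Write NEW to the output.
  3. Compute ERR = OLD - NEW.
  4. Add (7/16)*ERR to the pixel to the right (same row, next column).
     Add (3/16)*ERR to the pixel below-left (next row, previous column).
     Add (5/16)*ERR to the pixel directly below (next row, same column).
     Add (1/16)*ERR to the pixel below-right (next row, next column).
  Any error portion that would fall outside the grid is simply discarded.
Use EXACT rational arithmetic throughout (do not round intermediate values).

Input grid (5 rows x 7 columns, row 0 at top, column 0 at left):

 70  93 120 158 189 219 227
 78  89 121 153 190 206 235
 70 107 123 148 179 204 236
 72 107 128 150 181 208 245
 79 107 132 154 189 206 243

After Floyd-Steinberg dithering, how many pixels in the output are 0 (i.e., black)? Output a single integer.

(0,0): OLD=70 → NEW=0, ERR=70
(0,1): OLD=989/8 → NEW=0, ERR=989/8
(0,2): OLD=22283/128 → NEW=255, ERR=-10357/128
(0,3): OLD=251085/2048 → NEW=0, ERR=251085/2048
(0,4): OLD=7950747/32768 → NEW=255, ERR=-405093/32768
(0,5): OLD=111983421/524288 → NEW=255, ERR=-21710019/524288
(0,6): OLD=1752243883/8388608 → NEW=255, ERR=-386851157/8388608
(1,0): OLD=15751/128 → NEW=0, ERR=15751/128
(1,1): OLD=174769/1024 → NEW=255, ERR=-86351/1024
(1,2): OLD=2933893/32768 → NEW=0, ERR=2933893/32768
(1,3): OLD=29243361/131072 → NEW=255, ERR=-4179999/131072
(1,4): OLD=1443535811/8388608 → NEW=255, ERR=-695559229/8388608
(1,5): OLD=9889439283/67108864 → NEW=255, ERR=-7223321037/67108864
(1,6): OLD=183513152669/1073741824 → NEW=255, ERR=-90291012451/1073741824
(2,0): OLD=1517867/16384 → NEW=0, ERR=1517867/16384
(2,1): OLD=76366729/524288 → NEW=255, ERR=-57326711/524288
(2,2): OLD=770851547/8388608 → NEW=0, ERR=770851547/8388608
(2,3): OLD=11293491907/67108864 → NEW=255, ERR=-5819268413/67108864
(2,4): OLD=49916207923/536870912 → NEW=0, ERR=49916207923/536870912
(2,5): OLD=3265749922833/17179869184 → NEW=255, ERR=-1115116719087/17179869184
(2,6): OLD=47992917823623/274877906944 → NEW=255, ERR=-22100948447097/274877906944
(3,0): OLD=674858363/8388608 → NEW=0, ERR=674858363/8388608
(3,1): OLD=8794435551/67108864 → NEW=255, ERR=-8318324769/67108864
(3,2): OLD=42624558861/536870912 → NEW=0, ERR=42624558861/536870912
(3,3): OLD=388293621771/2147483648 → NEW=255, ERR=-159314708469/2147483648
(3,4): OLD=43982787879291/274877906944 → NEW=255, ERR=-26111078391429/274877906944
(3,5): OLD=301030520578977/2199023255552 → NEW=255, ERR=-259720409586783/2199023255552
(3,6): OLD=5775355416729343/35184372088832 → NEW=255, ERR=-3196659465922817/35184372088832
(4,0): OLD=86864964309/1073741824 → NEW=0, ERR=86864964309/1073741824
(4,1): OLD=2122963994961/17179869184 → NEW=0, ERR=2122963994961/17179869184
(4,2): OLD=52011516954975/274877906944 → NEW=255, ERR=-18082349315745/274877906944
(4,3): OLD=196125921521093/2199023255552 → NEW=0, ERR=196125921521093/2199023255552
(4,4): OLD=3017992574773567/17592186044416 → NEW=255, ERR=-1468014866552513/17592186044416
(4,5): OLD=61705653074241087/562949953421312 → NEW=0, ERR=61705653074241087/562949953421312
(4,6): OLD=2298467808293706857/9007199254740992 → NEW=255, ERR=1631998334753897/9007199254740992
Output grid:
  Row 0: ..#.###  (3 black, running=3)
  Row 1: .#.####  (2 black, running=5)
  Row 2: .#.#.##  (3 black, running=8)
  Row 3: .#.####  (2 black, running=10)
  Row 4: ..#.#.#  (4 black, running=14)

Answer: 14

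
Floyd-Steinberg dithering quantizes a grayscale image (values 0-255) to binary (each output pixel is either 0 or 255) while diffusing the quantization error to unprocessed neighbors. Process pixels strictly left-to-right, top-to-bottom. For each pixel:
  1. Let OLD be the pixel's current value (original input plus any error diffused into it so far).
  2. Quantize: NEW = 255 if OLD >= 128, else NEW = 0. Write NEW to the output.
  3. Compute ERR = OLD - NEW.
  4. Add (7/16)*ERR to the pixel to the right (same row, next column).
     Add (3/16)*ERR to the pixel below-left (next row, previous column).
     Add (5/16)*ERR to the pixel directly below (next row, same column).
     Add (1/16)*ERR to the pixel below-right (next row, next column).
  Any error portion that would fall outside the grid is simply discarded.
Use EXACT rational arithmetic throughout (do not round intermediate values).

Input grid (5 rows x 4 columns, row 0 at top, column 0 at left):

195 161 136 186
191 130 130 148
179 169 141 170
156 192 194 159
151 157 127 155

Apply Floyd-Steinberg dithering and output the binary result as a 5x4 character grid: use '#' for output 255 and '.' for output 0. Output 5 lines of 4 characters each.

(0,0): OLD=195 → NEW=255, ERR=-60
(0,1): OLD=539/4 → NEW=255, ERR=-481/4
(0,2): OLD=5337/64 → NEW=0, ERR=5337/64
(0,3): OLD=227823/1024 → NEW=255, ERR=-33297/1024
(1,0): OLD=9581/64 → NEW=255, ERR=-6739/64
(1,1): OLD=29819/512 → NEW=0, ERR=29819/512
(1,2): OLD=2751319/16384 → NEW=255, ERR=-1426601/16384
(1,3): OLD=27513617/262144 → NEW=0, ERR=27513617/262144
(2,0): OLD=1286265/8192 → NEW=255, ERR=-802695/8192
(2,1): OLD=31830659/262144 → NEW=0, ERR=31830659/262144
(2,2): OLD=99736447/524288 → NEW=255, ERR=-33956993/524288
(2,3): OLD=1417849347/8388608 → NEW=255, ERR=-721245693/8388608
(3,0): OLD=621372201/4194304 → NEW=255, ERR=-448175319/4194304
(3,1): OLD=11068179703/67108864 → NEW=255, ERR=-6044580617/67108864
(3,2): OLD=135100126089/1073741824 → NEW=0, ERR=135100126089/1073741824
(3,3): OLD=3146158917695/17179869184 → NEW=255, ERR=-1234707724225/17179869184
(4,0): OLD=108147248053/1073741824 → NEW=0, ERR=108147248053/1073741824
(4,1): OLD=1630635622751/8589934592 → NEW=255, ERR=-559797698209/8589934592
(4,2): OLD=32628800683455/274877906944 → NEW=0, ERR=32628800683455/274877906944
(4,3): OLD=845907828346089/4398046511104 → NEW=255, ERR=-275594031985431/4398046511104
Row 0: ##.#
Row 1: #.#.
Row 2: #.##
Row 3: ##.#
Row 4: .#.#

Answer: ##.#
#.#.
#.##
##.#
.#.#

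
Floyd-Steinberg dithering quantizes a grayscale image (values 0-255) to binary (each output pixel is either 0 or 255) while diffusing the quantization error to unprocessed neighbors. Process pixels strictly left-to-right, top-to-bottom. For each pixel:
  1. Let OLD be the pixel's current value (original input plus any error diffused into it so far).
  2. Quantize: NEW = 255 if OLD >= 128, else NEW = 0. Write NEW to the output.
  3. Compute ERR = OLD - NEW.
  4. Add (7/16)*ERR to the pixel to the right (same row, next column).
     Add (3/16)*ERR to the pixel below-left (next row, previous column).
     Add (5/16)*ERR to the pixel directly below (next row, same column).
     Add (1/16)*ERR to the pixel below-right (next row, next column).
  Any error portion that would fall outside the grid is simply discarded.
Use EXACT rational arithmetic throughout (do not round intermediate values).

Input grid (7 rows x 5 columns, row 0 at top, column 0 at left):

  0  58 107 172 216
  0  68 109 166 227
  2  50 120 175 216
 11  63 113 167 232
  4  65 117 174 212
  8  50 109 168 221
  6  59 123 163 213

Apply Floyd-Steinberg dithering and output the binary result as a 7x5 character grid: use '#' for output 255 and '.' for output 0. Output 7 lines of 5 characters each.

Answer: ..#.#
...##
..###
..#.#
..###
...##
..#.#

Derivation:
(0,0): OLD=0 → NEW=0, ERR=0
(0,1): OLD=58 → NEW=0, ERR=58
(0,2): OLD=1059/8 → NEW=255, ERR=-981/8
(0,3): OLD=15149/128 → NEW=0, ERR=15149/128
(0,4): OLD=548411/2048 → NEW=255, ERR=26171/2048
(1,0): OLD=87/8 → NEW=0, ERR=87/8
(1,1): OLD=4345/64 → NEW=0, ERR=4345/64
(1,2): OLD=258453/2048 → NEW=0, ERR=258453/2048
(1,3): OLD=2071989/8192 → NEW=255, ERR=-16971/8192
(1,4): OLD=31127503/131072 → NEW=255, ERR=-2295857/131072
(2,0): OLD=18563/1024 → NEW=0, ERR=18563/1024
(2,1): OLD=3391113/32768 → NEW=0, ERR=3391113/32768
(2,2): OLD=109349579/524288 → NEW=255, ERR=-24343861/524288
(2,3): OLD=1330782337/8388608 → NEW=255, ERR=-808312703/8388608
(2,4): OLD=22580787783/134217728 → NEW=255, ERR=-11644732857/134217728
(3,0): OLD=18910587/524288 → NEW=0, ERR=18910587/524288
(3,1): OLD=434309063/4194304 → NEW=0, ERR=434309063/4194304
(3,2): OLD=17742608085/134217728 → NEW=255, ERR=-16482912555/134217728
(3,3): OLD=17177267263/268435456 → NEW=0, ERR=17177267263/268435456
(3,4): OLD=974359948447/4294967296 → NEW=255, ERR=-120856712033/4294967296
(4,0): OLD=2327786125/67108864 → NEW=0, ERR=2327786125/67108864
(4,1): OLD=197057265557/2147483648 → NEW=0, ERR=197057265557/2147483648
(4,2): OLD=4715477898123/34359738368 → NEW=255, ERR=-4046255385717/34359738368
(4,3): OLD=71206988261941/549755813888 → NEW=255, ERR=-68980744279499/549755813888
(4,4): OLD=1339737258405107/8796093022208 → NEW=255, ERR=-903266462257933/8796093022208
(5,0): OLD=1238495483615/34359738368 → NEW=0, ERR=1238495483615/34359738368
(5,1): OLD=20487450331557/274877906944 → NEW=0, ERR=20487450331557/274877906944
(5,2): OLD=765402440349205/8796093022208 → NEW=0, ERR=765402440349205/8796093022208
(5,3): OLD=4934403704565567/35184372088832 → NEW=255, ERR=-4037611178086593/35184372088832
(5,4): OLD=73668564580457205/562949953421312 → NEW=255, ERR=-69883673541977355/562949953421312
(6,0): OLD=137390449405895/4398046511104 → NEW=0, ERR=137390449405895/4398046511104
(6,1): OLD=16118232322549057/140737488355328 → NEW=0, ERR=16118232322549057/140737488355328
(6,2): OLD=413069439001783371/2251799813685248 → NEW=255, ERR=-161139513487954869/2251799813685248
(6,3): OLD=2810020684913401161/36028797018963968 → NEW=0, ERR=2810020684913401161/36028797018963968
(6,4): OLD=115958995655229586239/576460752303423488 → NEW=255, ERR=-31038496182143403201/576460752303423488
Row 0: ..#.#
Row 1: ...##
Row 2: ..###
Row 3: ..#.#
Row 4: ..###
Row 5: ...##
Row 6: ..#.#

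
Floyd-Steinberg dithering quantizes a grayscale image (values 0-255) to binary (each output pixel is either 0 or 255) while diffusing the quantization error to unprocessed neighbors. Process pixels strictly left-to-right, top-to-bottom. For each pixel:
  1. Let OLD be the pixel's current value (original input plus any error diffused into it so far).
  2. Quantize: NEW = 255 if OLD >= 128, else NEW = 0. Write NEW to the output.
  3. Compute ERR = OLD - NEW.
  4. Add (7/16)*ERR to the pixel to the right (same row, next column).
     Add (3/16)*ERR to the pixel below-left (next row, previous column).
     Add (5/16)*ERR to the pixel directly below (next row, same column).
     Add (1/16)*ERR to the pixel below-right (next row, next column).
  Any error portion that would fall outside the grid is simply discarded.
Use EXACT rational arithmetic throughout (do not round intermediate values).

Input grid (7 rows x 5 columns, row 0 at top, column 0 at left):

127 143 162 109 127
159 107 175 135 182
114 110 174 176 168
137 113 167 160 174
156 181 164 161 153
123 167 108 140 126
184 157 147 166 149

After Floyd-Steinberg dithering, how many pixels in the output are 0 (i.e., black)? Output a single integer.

Answer: 14

Derivation:
(0,0): OLD=127 → NEW=0, ERR=127
(0,1): OLD=3177/16 → NEW=255, ERR=-903/16
(0,2): OLD=35151/256 → NEW=255, ERR=-30129/256
(0,3): OLD=235561/4096 → NEW=0, ERR=235561/4096
(0,4): OLD=9971999/65536 → NEW=255, ERR=-6739681/65536
(1,0): OLD=48155/256 → NEW=255, ERR=-17125/256
(1,1): OLD=94141/2048 → NEW=0, ERR=94141/2048
(1,2): OLD=10851969/65536 → NEW=255, ERR=-5859711/65536
(1,3): OLD=22863149/262144 → NEW=0, ERR=22863149/262144
(1,4): OLD=803687655/4194304 → NEW=255, ERR=-265859865/4194304
(2,0): OLD=3332975/32768 → NEW=0, ERR=3332975/32768
(2,1): OLD=155104437/1048576 → NEW=255, ERR=-112282443/1048576
(2,2): OLD=1987039583/16777216 → NEW=0, ERR=1987039583/16777216
(2,3): OLD=63779720621/268435456 → NEW=255, ERR=-4671320659/268435456
(2,4): OLD=627191968891/4294967296 → NEW=255, ERR=-468024691589/4294967296
(3,0): OLD=2494907263/16777216 → NEW=255, ERR=-1783282817/16777216
(3,1): OLD=8267616659/134217728 → NEW=0, ERR=8267616659/134217728
(3,2): OLD=949211070913/4294967296 → NEW=255, ERR=-146005589567/4294967296
(3,3): OLD=1087997444569/8589934592 → NEW=0, ERR=1087997444569/8589934592
(3,4): OLD=26700630839133/137438953472 → NEW=255, ERR=-8346302296227/137438953472
(4,0): OLD=288478986385/2147483648 → NEW=255, ERR=-259129343855/2147483648
(4,1): OLD=9238695970833/68719476736 → NEW=255, ERR=-8284770596847/68719476736
(4,2): OLD=140991024011039/1099511627776 → NEW=255, ERR=-139384441071841/1099511627776
(4,3): OLD=2315280544133649/17592186044416 → NEW=255, ERR=-2170726897192431/17592186044416
(4,4): OLD=24757168453275383/281474976710656 → NEW=0, ERR=24757168453275383/281474976710656
(5,0): OLD=68924923409107/1099511627776 → NEW=0, ERR=68924923409107/1099511627776
(5,1): OLD=1103380169132089/8796093022208 → NEW=0, ERR=1103380169132089/8796093022208
(5,2): OLD=26062782602482689/281474976710656 → NEW=0, ERR=26062782602482689/281474976710656
(5,3): OLD=169468590679822159/1125899906842624 → NEW=255, ERR=-117635885565046961/1125899906842624
(5,4): OLD=1802579860884593333/18014398509481984 → NEW=0, ERR=1802579860884593333/18014398509481984
(6,0): OLD=31962835301140899/140737488355328 → NEW=255, ERR=-3925224229467741/140737488355328
(6,1): OLD=924485957545933197/4503599627370496 → NEW=255, ERR=-223931947433543283/4503599627370496
(6,2): OLD=10263265319554284767/72057594037927936 → NEW=255, ERR=-8111421160117338913/72057594037927936
(6,3): OLD=125264568939950886485/1152921504606846976 → NEW=0, ERR=125264568939950886485/1152921504606846976
(6,4): OLD=4081783258226841174675/18446744073709551616 → NEW=255, ERR=-622136480569094487405/18446744073709551616
Output grid:
  Row 0: .##.#  (2 black, running=2)
  Row 1: #.#.#  (2 black, running=4)
  Row 2: .#.##  (2 black, running=6)
  Row 3: #.#.#  (2 black, running=8)
  Row 4: ####.  (1 black, running=9)
  Row 5: ...#.  (4 black, running=13)
  Row 6: ###.#  (1 black, running=14)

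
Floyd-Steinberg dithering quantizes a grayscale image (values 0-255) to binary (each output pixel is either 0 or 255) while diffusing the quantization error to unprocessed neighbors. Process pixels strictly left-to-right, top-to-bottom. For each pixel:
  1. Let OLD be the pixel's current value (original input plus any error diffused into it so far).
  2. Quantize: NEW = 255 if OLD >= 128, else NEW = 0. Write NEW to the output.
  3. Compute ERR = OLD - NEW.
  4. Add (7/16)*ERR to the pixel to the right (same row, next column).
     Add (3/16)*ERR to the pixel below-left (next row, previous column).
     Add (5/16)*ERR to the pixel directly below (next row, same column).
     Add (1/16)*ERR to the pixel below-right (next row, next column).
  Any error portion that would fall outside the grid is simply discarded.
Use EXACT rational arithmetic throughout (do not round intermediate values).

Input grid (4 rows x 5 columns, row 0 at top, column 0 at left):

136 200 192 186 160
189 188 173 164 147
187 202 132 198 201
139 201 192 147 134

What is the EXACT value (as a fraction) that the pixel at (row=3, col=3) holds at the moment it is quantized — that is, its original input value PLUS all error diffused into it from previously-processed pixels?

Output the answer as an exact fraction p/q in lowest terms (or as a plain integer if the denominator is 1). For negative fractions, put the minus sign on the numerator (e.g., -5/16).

(0,0): OLD=136 → NEW=255, ERR=-119
(0,1): OLD=2367/16 → NEW=255, ERR=-1713/16
(0,2): OLD=37161/256 → NEW=255, ERR=-28119/256
(0,3): OLD=565023/4096 → NEW=255, ERR=-479457/4096
(0,4): OLD=7129561/65536 → NEW=0, ERR=7129561/65536
(1,0): OLD=33725/256 → NEW=255, ERR=-31555/256
(1,1): OLD=148651/2048 → NEW=0, ERR=148651/2048
(1,2): OLD=9292423/65536 → NEW=255, ERR=-7419257/65536
(1,3): OLD=23966331/262144 → NEW=0, ERR=23966331/262144
(1,4): OLD=896232977/4194304 → NEW=255, ERR=-173314543/4194304
(2,0): OLD=5311369/32768 → NEW=255, ERR=-3044471/32768
(2,1): OLD=162638067/1048576 → NEW=255, ERR=-104748813/1048576
(2,2): OLD=1251515545/16777216 → NEW=0, ERR=1251515545/16777216
(2,3): OLD=65600950715/268435456 → NEW=255, ERR=-2850090565/268435456
(2,4): OLD=812418661725/4294967296 → NEW=255, ERR=-282797998755/4294967296
(3,0): OLD=1530671225/16777216 → NEW=0, ERR=1530671225/16777216
(3,1): OLD=29243048837/134217728 → NEW=255, ERR=-4982471803/134217728
(3,2): OLD=819634391367/4294967296 → NEW=255, ERR=-275582269113/4294967296
(3,3): OLD=927084241807/8589934592 → NEW=0, ERR=927084241807/8589934592
Target (3,3): original=147, with diffused error = 927084241807/8589934592

Answer: 927084241807/8589934592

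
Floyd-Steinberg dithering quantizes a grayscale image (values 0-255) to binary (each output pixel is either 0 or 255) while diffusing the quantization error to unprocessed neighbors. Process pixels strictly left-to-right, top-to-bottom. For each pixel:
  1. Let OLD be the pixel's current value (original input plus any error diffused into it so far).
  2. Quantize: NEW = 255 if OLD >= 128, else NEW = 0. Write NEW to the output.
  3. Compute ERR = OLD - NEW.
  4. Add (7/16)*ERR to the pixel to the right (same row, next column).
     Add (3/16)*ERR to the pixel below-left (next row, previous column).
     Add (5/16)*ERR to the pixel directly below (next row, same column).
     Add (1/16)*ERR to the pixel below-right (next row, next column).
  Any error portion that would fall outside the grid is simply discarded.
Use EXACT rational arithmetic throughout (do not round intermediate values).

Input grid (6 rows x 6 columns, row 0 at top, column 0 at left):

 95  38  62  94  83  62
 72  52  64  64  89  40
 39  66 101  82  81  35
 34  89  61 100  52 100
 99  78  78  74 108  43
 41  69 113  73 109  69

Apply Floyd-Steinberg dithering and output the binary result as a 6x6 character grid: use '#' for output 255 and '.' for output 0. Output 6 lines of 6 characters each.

Answer: ...#..
.#..#.
..#...
...#.#
#.#...
...#.#

Derivation:
(0,0): OLD=95 → NEW=0, ERR=95
(0,1): OLD=1273/16 → NEW=0, ERR=1273/16
(0,2): OLD=24783/256 → NEW=0, ERR=24783/256
(0,3): OLD=558505/4096 → NEW=255, ERR=-485975/4096
(0,4): OLD=2037663/65536 → NEW=0, ERR=2037663/65536
(0,5): OLD=79275353/1048576 → NEW=0, ERR=79275353/1048576
(1,0): OLD=29851/256 → NEW=0, ERR=29851/256
(1,1): OLD=311229/2048 → NEW=255, ERR=-211011/2048
(1,2): OLD=2090753/65536 → NEW=0, ERR=2090753/65536
(1,3): OLD=13830893/262144 → NEW=0, ERR=13830893/262144
(1,4): OLD=2156866727/16777216 → NEW=255, ERR=-2121323353/16777216
(1,5): OLD=2751824737/268435456 → NEW=0, ERR=2751824737/268435456
(2,0): OLD=1838959/32768 → NEW=0, ERR=1838959/32768
(2,1): OLD=75103797/1048576 → NEW=0, ERR=75103797/1048576
(2,2): OLD=2445418719/16777216 → NEW=255, ERR=-1832771361/16777216
(2,3): OLD=3889728167/134217728 → NEW=0, ERR=3889728167/134217728
(2,4): OLD=255060985717/4294967296 → NEW=0, ERR=255060985717/4294967296
(2,5): OLD=3867695786371/68719476736 → NEW=0, ERR=3867695786371/68719476736
(3,0): OLD=1089970175/16777216 → NEW=0, ERR=1089970175/16777216
(3,1): OLD=16486041747/134217728 → NEW=0, ERR=16486041747/134217728
(3,2): OLD=97185205417/1073741824 → NEW=0, ERR=97185205417/1073741824
(3,3): OLD=10511483420731/68719476736 → NEW=255, ERR=-7011983146949/68719476736
(3,4): OLD=21045114826843/549755813888 → NEW=0, ERR=21045114826843/549755813888
(3,5): OLD=1214280743635317/8796093022208 → NEW=255, ERR=-1028722977027723/8796093022208
(4,0): OLD=305657813393/2147483648 → NEW=255, ERR=-241950516847/2147483648
(4,1): OLD=3027916729437/34359738368 → NEW=0, ERR=3027916729437/34359738368
(4,2): OLD=146656910845703/1099511627776 → NEW=255, ERR=-133718554237177/1099511627776
(4,3): OLD=30621575178691/17592186044416 → NEW=0, ERR=30621575178691/17592186044416
(4,4): OLD=26013461335511283/281474976710656 → NEW=0, ERR=26013461335511283/281474976710656
(4,5): OLD=221928435792418245/4503599627370496 → NEW=0, ERR=221928435792418245/4503599627370496
(5,0): OLD=12267697209959/549755813888 → NEW=0, ERR=12267697209959/549755813888
(5,1): OLD=1345040947376855/17592186044416 → NEW=0, ERR=1345040947376855/17592186044416
(5,2): OLD=16083316375987885/140737488355328 → NEW=0, ERR=16083316375987885/140737488355328
(5,3): OLD=600187362197988415/4503599627370496 → NEW=255, ERR=-548230542781488065/4503599627370496
(5,4): OLD=846420661015953855/9007199254740992 → NEW=0, ERR=846420661015953855/9007199254740992
(5,5): OLD=18920607725006275659/144115188075855872 → NEW=255, ERR=-17828765234336971701/144115188075855872
Row 0: ...#..
Row 1: .#..#.
Row 2: ..#...
Row 3: ...#.#
Row 4: #.#...
Row 5: ...#.#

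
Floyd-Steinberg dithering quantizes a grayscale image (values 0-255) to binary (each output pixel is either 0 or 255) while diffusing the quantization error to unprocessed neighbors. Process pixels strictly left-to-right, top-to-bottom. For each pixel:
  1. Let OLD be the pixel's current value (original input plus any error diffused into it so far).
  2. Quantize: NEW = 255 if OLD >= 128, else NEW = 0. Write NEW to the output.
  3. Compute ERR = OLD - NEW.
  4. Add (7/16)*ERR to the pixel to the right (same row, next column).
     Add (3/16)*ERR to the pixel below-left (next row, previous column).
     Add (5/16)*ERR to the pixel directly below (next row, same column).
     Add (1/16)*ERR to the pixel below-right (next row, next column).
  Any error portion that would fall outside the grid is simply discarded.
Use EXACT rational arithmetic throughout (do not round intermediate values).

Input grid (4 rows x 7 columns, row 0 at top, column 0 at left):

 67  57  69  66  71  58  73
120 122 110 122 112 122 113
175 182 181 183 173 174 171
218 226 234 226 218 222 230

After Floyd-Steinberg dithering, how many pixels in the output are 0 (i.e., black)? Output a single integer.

Answer: 11

Derivation:
(0,0): OLD=67 → NEW=0, ERR=67
(0,1): OLD=1381/16 → NEW=0, ERR=1381/16
(0,2): OLD=27331/256 → NEW=0, ERR=27331/256
(0,3): OLD=461653/4096 → NEW=0, ERR=461653/4096
(0,4): OLD=7884627/65536 → NEW=0, ERR=7884627/65536
(0,5): OLD=116009797/1048576 → NEW=0, ERR=116009797/1048576
(0,6): OLD=2036805347/16777216 → NEW=0, ERR=2036805347/16777216
(1,0): OLD=40223/256 → NEW=255, ERR=-25057/256
(1,1): OLD=266969/2048 → NEW=255, ERR=-255271/2048
(1,2): OLD=7560141/65536 → NEW=0, ERR=7560141/65536
(1,3): OLD=62107529/262144 → NEW=255, ERR=-4739191/262144
(1,4): OLD=2843333563/16777216 → NEW=255, ERR=-1434856517/16777216
(1,5): OLD=20057397163/134217728 → NEW=255, ERR=-14168123477/134217728
(1,6): OLD=239810255781/2147483648 → NEW=0, ERR=239810255781/2147483648
(2,0): OLD=3966307/32768 → NEW=0, ERR=3966307/32768
(2,1): OLD=221791601/1048576 → NEW=255, ERR=-45595279/1048576
(2,2): OLD=3134751379/16777216 → NEW=255, ERR=-1143438701/16777216
(2,3): OLD=18616951483/134217728 → NEW=255, ERR=-15608569157/134217728
(2,4): OLD=79964795051/1073741824 → NEW=0, ERR=79964795051/1073741824
(2,5): OLD=6500420861753/34359738368 → NEW=255, ERR=-2261312422087/34359738368
(2,6): OLD=93736838072607/549755813888 → NEW=255, ERR=-46450894468833/549755813888
(3,0): OLD=4155256371/16777216 → NEW=255, ERR=-122933709/16777216
(3,1): OLD=27379343927/134217728 → NEW=255, ERR=-6846176713/134217728
(3,2): OLD=178094242709/1073741824 → NEW=255, ERR=-95709922411/1073741824
(3,3): OLD=688763130179/4294967296 → NEW=255, ERR=-406453530301/4294967296
(3,4): OLD=99100005968435/549755813888 → NEW=255, ERR=-41087726573005/549755813888
(3,5): OLD=692901431405897/4398046511104 → NEW=255, ERR=-428600428925623/4398046511104
(3,6): OLD=11037124389602903/70368744177664 → NEW=255, ERR=-6906905375701417/70368744177664
Output grid:
  Row 0: .......  (7 black, running=7)
  Row 1: ##.###.  (2 black, running=9)
  Row 2: .###.##  (2 black, running=11)
  Row 3: #######  (0 black, running=11)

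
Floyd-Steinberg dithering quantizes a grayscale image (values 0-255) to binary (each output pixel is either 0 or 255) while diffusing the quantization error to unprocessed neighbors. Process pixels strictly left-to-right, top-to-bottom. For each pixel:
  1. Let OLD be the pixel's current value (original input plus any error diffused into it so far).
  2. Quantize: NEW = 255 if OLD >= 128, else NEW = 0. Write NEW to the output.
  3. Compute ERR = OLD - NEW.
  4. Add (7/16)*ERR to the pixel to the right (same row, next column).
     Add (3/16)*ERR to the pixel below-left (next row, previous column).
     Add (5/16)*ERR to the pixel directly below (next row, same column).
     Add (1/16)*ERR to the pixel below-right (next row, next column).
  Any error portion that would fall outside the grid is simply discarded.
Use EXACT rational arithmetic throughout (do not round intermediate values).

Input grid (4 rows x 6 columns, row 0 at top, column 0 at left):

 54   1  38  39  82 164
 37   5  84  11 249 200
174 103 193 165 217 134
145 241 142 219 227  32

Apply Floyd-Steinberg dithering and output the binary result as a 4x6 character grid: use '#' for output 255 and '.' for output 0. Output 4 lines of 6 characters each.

Answer: .....#
..#.##
#.###.
##.##.

Derivation:
(0,0): OLD=54 → NEW=0, ERR=54
(0,1): OLD=197/8 → NEW=0, ERR=197/8
(0,2): OLD=6243/128 → NEW=0, ERR=6243/128
(0,3): OLD=123573/2048 → NEW=0, ERR=123573/2048
(0,4): OLD=3551987/32768 → NEW=0, ERR=3551987/32768
(0,5): OLD=110847141/524288 → NEW=255, ERR=-22846299/524288
(1,0): OLD=7487/128 → NEW=0, ERR=7487/128
(1,1): OLD=52025/1024 → NEW=0, ERR=52025/1024
(1,2): OLD=4401453/32768 → NEW=255, ERR=-3954387/32768
(1,3): OLD=56617/131072 → NEW=0, ERR=56617/131072
(1,4): OLD=2337603419/8388608 → NEW=255, ERR=198508379/8388608
(1,5): OLD=27314709005/134217728 → NEW=255, ERR=-6910811635/134217728
(2,0): OLD=3306371/16384 → NEW=255, ERR=-871549/16384
(2,1): OLD=40177489/524288 → NEW=0, ERR=40177489/524288
(2,2): OLD=1611209011/8388608 → NEW=255, ERR=-527886029/8388608
(2,3): OLD=9026021211/67108864 → NEW=255, ERR=-8086739109/67108864
(2,4): OLD=347995815313/2147483648 → NEW=255, ERR=-199612514927/2147483648
(2,5): OLD=2704870551047/34359738368 → NEW=0, ERR=2704870551047/34359738368
(3,0): OLD=1197432787/8388608 → NEW=255, ERR=-941662253/8388608
(3,1): OLD=13469572311/67108864 → NEW=255, ERR=-3643188009/67108864
(3,2): OLD=43368041525/536870912 → NEW=0, ERR=43368041525/536870912
(3,3): OLD=6711233239647/34359738368 → NEW=255, ERR=-2050500044193/34359738368
(3,4): OLD=49223134739199/274877906944 → NEW=255, ERR=-20870731531521/274877906944
(3,5): OLD=77286787765905/4398046511104 → NEW=0, ERR=77286787765905/4398046511104
Row 0: .....#
Row 1: ..#.##
Row 2: #.###.
Row 3: ##.##.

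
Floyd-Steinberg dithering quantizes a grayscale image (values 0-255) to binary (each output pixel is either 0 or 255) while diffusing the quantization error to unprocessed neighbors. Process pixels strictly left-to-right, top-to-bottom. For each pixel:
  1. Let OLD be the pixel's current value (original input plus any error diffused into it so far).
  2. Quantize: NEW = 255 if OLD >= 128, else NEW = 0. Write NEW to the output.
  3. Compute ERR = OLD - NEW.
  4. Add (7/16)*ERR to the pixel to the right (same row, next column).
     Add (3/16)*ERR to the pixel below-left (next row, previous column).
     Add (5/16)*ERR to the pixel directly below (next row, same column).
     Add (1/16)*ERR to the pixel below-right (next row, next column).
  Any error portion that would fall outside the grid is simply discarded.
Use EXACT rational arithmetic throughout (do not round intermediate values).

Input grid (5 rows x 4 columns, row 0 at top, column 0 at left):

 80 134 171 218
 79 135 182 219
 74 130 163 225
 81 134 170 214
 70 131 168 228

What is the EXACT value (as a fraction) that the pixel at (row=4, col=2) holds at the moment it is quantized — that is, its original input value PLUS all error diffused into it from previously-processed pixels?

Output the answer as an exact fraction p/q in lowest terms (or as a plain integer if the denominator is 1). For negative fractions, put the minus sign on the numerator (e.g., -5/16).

Answer: 5997924575813/34359738368

Derivation:
(0,0): OLD=80 → NEW=0, ERR=80
(0,1): OLD=169 → NEW=255, ERR=-86
(0,2): OLD=1067/8 → NEW=255, ERR=-973/8
(0,3): OLD=21093/128 → NEW=255, ERR=-11547/128
(1,0): OLD=703/8 → NEW=0, ERR=703/8
(1,1): OLD=8241/64 → NEW=255, ERR=-8079/64
(1,2): OLD=136141/2048 → NEW=0, ERR=136141/2048
(1,3): OLD=6956331/32768 → NEW=255, ERR=-1399509/32768
(2,0): OLD=79659/1024 → NEW=0, ERR=79659/1024
(2,1): OLD=4670817/32768 → NEW=255, ERR=-3685023/32768
(2,2): OLD=7777511/65536 → NEW=0, ERR=7777511/65536
(2,3): OLD=280733599/1048576 → NEW=255, ERR=13346719/1048576
(3,0): OLD=44157699/524288 → NEW=0, ERR=44157699/524288
(3,1): OLD=1365821197/8388608 → NEW=255, ERR=-773273843/8388608
(3,2): OLD=21758659267/134217728 → NEW=255, ERR=-12466861373/134217728
(3,3): OLD=396763713749/2147483648 → NEW=255, ERR=-150844616491/2147483648
(4,0): OLD=10608035351/134217728 → NEW=0, ERR=10608035351/134217728
(4,1): OLD=133809242365/1073741824 → NEW=0, ERR=133809242365/1073741824
(4,2): OLD=5997924575813/34359738368 → NEW=255, ERR=-2763808708027/34359738368
Target (4,2): original=168, with diffused error = 5997924575813/34359738368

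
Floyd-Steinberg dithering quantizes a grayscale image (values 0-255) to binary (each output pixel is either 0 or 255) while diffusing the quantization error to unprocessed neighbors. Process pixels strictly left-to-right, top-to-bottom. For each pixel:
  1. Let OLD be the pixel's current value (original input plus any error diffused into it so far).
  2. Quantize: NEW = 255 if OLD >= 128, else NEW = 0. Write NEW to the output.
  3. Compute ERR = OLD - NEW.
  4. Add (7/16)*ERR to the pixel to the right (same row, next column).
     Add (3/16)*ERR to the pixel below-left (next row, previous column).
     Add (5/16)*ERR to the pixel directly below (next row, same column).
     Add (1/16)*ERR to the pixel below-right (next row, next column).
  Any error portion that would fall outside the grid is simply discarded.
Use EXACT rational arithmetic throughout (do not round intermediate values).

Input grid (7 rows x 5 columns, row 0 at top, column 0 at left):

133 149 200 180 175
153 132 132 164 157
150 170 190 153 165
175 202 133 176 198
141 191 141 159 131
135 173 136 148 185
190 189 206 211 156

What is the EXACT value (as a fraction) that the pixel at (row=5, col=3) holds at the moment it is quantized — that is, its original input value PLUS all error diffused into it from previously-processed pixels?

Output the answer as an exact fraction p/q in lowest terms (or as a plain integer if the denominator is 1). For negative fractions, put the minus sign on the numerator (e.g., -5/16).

Answer: 57335952397191659/562949953421312

Derivation:
(0,0): OLD=133 → NEW=255, ERR=-122
(0,1): OLD=765/8 → NEW=0, ERR=765/8
(0,2): OLD=30955/128 → NEW=255, ERR=-1685/128
(0,3): OLD=356845/2048 → NEW=255, ERR=-165395/2048
(0,4): OLD=4576635/32768 → NEW=255, ERR=-3779205/32768
(1,0): OLD=16999/128 → NEW=255, ERR=-15641/128
(1,1): OLD=100689/1024 → NEW=0, ERR=100689/1024
(1,2): OLD=5299877/32768 → NEW=255, ERR=-3055963/32768
(1,3): OLD=9897729/131072 → NEW=0, ERR=9897729/131072
(1,4): OLD=312367587/2097152 → NEW=255, ERR=-222406173/2097152
(2,0): OLD=2134027/16384 → NEW=255, ERR=-2043893/16384
(2,1): OLD=63452713/524288 → NEW=0, ERR=63452713/524288
(2,2): OLD=1963852987/8388608 → NEW=255, ERR=-175242053/8388608
(2,3): OLD=19024690689/134217728 → NEW=255, ERR=-15200829951/134217728
(2,4): OLD=186894291399/2147483648 → NEW=0, ERR=186894291399/2147483648
(3,0): OLD=1331341659/8388608 → NEW=255, ERR=-807753381/8388608
(3,1): OLD=12480862527/67108864 → NEW=255, ERR=-4631897793/67108864
(3,2): OLD=177390796517/2147483648 → NEW=0, ERR=177390796517/2147483648
(3,3): OLD=823600505117/4294967296 → NEW=255, ERR=-271616155363/4294967296
(3,4): OLD=13087659661745/68719476736 → NEW=255, ERR=-4435806905935/68719476736
(4,0): OLD=105191768565/1073741824 → NEW=0, ERR=105191768565/1073741824
(4,1): OLD=7619678665333/34359738368 → NEW=255, ERR=-1142054618507/34359738368
(4,2): OLD=74822131751291/549755813888 → NEW=255, ERR=-65365600790149/549755813888
(4,3): OLD=706137923733621/8796093022208 → NEW=0, ERR=706137923733621/8796093022208
(4,4): OLD=19984390134701491/140737488355328 → NEW=255, ERR=-15903669395907149/140737488355328
(5,0): OLD=87621553989759/549755813888 → NEW=255, ERR=-52566178551681/549755813888
(5,1): OLD=460078928317245/4398046511104 → NEW=0, ERR=460078928317245/4398046511104
(5,2): OLD=22178203138417189/140737488355328 → NEW=255, ERR=-13709856392191451/140737488355328
(5,3): OLD=57335952397191659/562949953421312 → NEW=0, ERR=57335952397191659/562949953421312
Target (5,3): original=148, with diffused error = 57335952397191659/562949953421312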